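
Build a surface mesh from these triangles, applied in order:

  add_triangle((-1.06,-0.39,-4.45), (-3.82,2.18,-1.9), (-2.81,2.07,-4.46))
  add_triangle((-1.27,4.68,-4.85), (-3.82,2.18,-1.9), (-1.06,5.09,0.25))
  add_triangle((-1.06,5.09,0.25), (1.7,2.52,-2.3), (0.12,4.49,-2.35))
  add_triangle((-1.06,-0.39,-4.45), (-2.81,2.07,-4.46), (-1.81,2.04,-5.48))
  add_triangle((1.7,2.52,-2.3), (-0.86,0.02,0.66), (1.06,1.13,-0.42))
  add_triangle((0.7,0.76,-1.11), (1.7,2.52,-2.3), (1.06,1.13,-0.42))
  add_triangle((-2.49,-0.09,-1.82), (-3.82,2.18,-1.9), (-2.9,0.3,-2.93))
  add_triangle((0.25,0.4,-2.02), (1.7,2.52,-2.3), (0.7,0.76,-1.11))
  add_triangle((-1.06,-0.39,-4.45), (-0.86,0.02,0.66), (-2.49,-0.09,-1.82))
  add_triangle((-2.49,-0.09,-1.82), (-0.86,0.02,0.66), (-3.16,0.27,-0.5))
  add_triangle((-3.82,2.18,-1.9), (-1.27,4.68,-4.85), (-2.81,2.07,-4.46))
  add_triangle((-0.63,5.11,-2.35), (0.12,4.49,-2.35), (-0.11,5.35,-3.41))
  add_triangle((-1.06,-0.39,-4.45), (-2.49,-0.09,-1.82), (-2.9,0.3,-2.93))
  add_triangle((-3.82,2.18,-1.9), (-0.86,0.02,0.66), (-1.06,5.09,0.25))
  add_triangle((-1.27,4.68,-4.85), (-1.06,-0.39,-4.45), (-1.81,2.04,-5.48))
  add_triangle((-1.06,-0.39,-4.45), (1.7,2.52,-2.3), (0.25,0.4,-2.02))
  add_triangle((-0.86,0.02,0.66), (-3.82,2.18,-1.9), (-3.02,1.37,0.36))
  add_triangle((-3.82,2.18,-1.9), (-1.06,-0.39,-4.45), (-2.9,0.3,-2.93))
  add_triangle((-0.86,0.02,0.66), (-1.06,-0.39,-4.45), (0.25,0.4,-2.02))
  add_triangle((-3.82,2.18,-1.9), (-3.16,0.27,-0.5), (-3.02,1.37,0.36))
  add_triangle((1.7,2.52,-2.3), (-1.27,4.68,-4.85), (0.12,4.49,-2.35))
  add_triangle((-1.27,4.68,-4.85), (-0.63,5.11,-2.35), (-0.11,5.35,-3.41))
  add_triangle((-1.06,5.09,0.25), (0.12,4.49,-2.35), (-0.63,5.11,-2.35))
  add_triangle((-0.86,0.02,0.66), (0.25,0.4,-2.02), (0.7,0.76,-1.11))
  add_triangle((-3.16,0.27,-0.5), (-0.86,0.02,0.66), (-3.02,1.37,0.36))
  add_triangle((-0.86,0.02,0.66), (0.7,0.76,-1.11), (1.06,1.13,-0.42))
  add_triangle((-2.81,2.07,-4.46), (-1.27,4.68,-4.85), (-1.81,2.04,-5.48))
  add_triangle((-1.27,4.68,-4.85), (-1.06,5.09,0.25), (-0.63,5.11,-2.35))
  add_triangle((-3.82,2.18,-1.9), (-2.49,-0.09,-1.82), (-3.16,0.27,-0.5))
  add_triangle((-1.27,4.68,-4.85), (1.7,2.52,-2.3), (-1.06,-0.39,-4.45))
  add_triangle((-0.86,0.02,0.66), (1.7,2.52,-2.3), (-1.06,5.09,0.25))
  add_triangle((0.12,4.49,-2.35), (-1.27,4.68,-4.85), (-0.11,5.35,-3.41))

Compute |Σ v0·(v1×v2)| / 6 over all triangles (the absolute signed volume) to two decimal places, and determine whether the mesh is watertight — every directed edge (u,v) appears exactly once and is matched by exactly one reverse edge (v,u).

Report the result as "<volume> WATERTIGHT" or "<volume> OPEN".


Per-triangle v0·(v1×v2)/6:
  t1: +3.1046
  t2: +14.0026
  t3: +2.6822
  t4: +2.3456
  t5: +0.3091
  t6: +0.1002
  t7: +0.9294
  t8: +0.1337
  t9: +0.1102
  t10: +0.1671
  t11: +6.4590
  t12: +0.4113
  t13: +0.7357
  t14: +3.3390
  t15: +1.6963
  t16: +0.5139
  t17: -0.3134
  t18: +2.4418
  t19: -0.4148
  t20: +1.5767
  t21: +3.9571
  t22: +1.8232
  t23: +1.3812
  t24: -0.1701
  t25: +0.4898
  t26: -0.1386
  t27: +3.6341
  t28: +2.5228
  t29: +1.5987
  t30: +8.7425
  t31: -0.5159
  t32: -0.1822
Σ = +63.4725 → |volume| = 63.47

Directed edges: 96 total, each appears once with its reverse present → watertight.

63.47 WATERTIGHT


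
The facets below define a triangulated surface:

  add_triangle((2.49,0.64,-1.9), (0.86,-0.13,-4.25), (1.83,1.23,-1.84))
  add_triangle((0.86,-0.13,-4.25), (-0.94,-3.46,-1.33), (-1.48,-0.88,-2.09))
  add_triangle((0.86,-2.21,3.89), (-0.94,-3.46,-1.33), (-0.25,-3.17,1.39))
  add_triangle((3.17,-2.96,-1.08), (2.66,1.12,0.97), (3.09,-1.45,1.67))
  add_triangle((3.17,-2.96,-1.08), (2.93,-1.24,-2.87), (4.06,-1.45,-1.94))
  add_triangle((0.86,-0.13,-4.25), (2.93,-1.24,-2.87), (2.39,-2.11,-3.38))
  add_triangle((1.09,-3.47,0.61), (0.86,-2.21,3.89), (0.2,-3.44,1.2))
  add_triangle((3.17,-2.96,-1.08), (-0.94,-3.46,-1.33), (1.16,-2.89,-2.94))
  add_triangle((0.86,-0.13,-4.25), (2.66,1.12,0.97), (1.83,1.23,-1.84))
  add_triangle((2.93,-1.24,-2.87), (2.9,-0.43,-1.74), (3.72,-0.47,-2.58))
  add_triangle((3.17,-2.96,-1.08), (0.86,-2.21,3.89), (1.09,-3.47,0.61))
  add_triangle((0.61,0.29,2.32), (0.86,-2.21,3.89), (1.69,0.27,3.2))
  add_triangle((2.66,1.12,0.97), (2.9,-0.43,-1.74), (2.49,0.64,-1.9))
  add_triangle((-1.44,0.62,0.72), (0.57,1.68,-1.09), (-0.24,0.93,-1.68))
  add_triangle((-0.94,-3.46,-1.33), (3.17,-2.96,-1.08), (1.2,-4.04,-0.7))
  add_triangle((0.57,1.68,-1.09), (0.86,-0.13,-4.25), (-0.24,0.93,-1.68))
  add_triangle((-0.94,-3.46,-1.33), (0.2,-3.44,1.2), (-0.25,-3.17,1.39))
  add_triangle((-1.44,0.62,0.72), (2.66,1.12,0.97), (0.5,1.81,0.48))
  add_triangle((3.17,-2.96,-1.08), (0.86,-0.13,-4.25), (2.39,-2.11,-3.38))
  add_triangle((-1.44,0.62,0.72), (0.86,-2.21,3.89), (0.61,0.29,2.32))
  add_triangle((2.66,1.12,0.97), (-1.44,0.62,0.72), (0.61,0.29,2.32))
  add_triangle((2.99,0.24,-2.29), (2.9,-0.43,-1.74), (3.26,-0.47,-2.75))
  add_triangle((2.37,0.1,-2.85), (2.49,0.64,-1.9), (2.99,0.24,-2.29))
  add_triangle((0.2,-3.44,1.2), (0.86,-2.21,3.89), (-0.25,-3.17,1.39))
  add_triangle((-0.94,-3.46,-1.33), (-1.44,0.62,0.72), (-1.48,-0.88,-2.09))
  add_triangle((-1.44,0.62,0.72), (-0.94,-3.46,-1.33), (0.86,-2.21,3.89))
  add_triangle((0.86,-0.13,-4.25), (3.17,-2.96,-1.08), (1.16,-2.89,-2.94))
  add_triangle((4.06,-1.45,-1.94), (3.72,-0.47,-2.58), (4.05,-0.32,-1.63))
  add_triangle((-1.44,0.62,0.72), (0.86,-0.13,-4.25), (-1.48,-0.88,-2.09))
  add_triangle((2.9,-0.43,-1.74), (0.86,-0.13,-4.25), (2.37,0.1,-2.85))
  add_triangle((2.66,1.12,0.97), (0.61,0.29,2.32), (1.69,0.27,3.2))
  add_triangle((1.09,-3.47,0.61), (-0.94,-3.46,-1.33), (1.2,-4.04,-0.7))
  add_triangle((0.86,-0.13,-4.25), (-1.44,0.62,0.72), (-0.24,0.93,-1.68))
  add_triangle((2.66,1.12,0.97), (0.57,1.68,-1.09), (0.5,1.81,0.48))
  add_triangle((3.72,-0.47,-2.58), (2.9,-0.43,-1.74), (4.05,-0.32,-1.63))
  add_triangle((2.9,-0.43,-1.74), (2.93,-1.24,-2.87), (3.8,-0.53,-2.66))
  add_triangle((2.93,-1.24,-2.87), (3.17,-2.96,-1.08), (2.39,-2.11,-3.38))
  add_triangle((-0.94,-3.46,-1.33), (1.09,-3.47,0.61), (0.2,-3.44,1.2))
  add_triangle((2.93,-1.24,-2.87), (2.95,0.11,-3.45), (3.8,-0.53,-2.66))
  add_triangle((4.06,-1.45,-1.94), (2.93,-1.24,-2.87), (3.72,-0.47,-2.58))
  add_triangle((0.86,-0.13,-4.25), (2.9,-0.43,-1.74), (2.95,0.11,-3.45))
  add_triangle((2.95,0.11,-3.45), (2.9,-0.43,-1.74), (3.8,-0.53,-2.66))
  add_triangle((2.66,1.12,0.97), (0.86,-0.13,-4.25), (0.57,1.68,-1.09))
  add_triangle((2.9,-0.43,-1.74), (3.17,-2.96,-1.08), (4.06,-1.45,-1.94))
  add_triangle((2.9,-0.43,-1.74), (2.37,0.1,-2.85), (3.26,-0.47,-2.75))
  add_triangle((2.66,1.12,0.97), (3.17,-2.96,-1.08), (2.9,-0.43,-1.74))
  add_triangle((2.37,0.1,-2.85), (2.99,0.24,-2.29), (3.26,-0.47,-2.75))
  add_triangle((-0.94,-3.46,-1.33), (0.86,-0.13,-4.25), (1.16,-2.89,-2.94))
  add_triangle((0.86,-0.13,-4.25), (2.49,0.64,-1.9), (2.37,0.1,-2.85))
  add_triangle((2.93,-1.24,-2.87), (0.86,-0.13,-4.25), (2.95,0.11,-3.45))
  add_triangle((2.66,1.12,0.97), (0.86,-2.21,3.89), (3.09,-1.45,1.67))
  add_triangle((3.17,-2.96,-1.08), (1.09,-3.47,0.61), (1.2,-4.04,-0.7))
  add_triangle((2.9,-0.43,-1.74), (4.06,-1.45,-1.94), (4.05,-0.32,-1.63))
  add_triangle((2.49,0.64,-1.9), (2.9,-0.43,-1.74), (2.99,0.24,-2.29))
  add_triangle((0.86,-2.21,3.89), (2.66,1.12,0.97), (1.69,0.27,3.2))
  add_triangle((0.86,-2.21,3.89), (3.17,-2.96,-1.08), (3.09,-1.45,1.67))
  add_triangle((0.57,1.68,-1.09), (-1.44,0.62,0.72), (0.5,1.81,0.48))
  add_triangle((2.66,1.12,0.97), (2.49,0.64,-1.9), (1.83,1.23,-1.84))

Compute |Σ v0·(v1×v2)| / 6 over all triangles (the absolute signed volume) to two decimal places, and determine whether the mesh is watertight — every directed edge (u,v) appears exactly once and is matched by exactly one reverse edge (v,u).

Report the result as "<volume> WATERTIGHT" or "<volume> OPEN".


Per-triangle v0·(v1×v2)/6:
  t1: +1.1976
  t2: +3.9100
  t3: -0.5263
  t4: +3.7613
  t5: +1.8751
  t6: +1.9467
  t7: +1.8403
  t8: +4.2567
  t9: -1.4766
  t10: -0.1793
  t11: +4.6899
  t12: +0.8929
  t13: +1.5488
  t14: +0.6721
  t15: +1.8782
  t16: +0.9468
  t17: +0.8176
  t18: +0.7211
  t19: -0.6580
  t20: +1.7320
  t21: +1.1221
  t22: +0.2590
  t23: +0.2267
  t24: +0.8958
  t25: +1.9695
  t26: +4.8017
  t27: +4.6823
  t28: +0.7890
  t29: +1.5542
  t30: +0.8164
  t31: +0.4486
  t32: +1.5756
  t33: +0.6541
  t34: +1.1103
  t35: -0.0787
  t36: +0.1659
  t37: +1.9075
  t38: +1.6849
  t39: +0.9997
  t40: +0.9591
  t41: -0.9900
  t42: +0.0734
  t43: +3.1966
  t44: -0.2600
  t45: -0.1640
  t46: +3.6898
  t47: +0.3659
  t48: +3.7668
  t49: +0.6076
  t50: +2.1965
  t51: +3.7425
  t52: +1.8909
  t53: -0.3951
  t54: +0.1078
  t55: +2.2461
  t56: +5.1960
  t57: +0.7286
  t58: +1.0260
Σ = +83.4159 → |volume| = 83.42

Directed edges: 174 total, each appears once with its reverse present → watertight.

83.42 WATERTIGHT


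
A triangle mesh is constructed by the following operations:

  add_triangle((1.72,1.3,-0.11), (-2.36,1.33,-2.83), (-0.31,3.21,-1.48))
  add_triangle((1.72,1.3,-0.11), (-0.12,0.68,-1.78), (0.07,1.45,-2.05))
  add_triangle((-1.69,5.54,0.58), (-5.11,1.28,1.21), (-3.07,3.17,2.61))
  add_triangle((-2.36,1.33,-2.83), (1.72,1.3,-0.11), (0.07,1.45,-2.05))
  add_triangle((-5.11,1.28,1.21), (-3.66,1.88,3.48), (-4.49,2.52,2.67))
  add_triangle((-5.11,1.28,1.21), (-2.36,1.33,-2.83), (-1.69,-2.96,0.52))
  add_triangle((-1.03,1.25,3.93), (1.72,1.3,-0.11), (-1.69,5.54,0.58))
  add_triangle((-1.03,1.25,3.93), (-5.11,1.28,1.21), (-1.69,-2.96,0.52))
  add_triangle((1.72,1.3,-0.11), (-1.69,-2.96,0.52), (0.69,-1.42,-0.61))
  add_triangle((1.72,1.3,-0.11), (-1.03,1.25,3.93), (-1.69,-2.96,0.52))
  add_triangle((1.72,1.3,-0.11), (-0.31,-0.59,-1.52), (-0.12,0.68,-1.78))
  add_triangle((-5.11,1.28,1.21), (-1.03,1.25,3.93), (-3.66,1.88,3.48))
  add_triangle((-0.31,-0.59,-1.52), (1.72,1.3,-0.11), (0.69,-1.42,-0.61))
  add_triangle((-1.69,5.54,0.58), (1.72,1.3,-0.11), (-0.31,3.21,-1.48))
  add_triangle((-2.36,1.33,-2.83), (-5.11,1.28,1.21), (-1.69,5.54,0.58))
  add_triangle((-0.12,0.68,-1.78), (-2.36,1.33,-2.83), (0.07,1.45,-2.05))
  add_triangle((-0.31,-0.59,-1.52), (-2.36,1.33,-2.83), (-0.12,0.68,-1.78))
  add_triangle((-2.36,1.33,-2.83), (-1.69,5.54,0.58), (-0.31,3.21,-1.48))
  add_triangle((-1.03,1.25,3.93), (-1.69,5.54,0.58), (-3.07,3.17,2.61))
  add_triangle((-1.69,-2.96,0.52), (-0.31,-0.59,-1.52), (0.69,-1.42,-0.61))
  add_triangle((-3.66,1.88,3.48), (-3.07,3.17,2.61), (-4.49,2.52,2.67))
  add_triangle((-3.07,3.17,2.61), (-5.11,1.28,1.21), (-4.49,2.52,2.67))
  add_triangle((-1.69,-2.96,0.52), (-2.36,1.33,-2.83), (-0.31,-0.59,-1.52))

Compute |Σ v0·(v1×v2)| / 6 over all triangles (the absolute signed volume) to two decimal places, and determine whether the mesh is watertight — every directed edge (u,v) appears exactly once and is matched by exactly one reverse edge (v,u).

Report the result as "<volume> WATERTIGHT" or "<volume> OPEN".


81.46 OPEN

Per-triangle v0·(v1×v2)/6:
  t1: +1.6045
  t2: +0.2640
  t3: +7.8381
  t4: +0.6320
  t5: +1.7874
  t6: +9.6894
  t7: +7.2772
  t8: +10.7226
  t9: +0.5022
  t10: +2.1035
  t11: +0.5225
  t12: +0.8159
  t13: +0.7993
  t14: +3.3971
  t15: +14.8806
  t16: +0.4445
  t17: +0.7687
  t18: +5.1117
  t19: +6.0125
  t20: +1.1907
  t21: +1.5138
  t22: +1.0480
  t23: +2.5330
Σ = +81.4593 → |volume| = 81.46

Directed edges: 69 total; 3 unmatched, e.g. (-1.03,1.25,3.93)→(-3.66,1.88,3.48) → open.


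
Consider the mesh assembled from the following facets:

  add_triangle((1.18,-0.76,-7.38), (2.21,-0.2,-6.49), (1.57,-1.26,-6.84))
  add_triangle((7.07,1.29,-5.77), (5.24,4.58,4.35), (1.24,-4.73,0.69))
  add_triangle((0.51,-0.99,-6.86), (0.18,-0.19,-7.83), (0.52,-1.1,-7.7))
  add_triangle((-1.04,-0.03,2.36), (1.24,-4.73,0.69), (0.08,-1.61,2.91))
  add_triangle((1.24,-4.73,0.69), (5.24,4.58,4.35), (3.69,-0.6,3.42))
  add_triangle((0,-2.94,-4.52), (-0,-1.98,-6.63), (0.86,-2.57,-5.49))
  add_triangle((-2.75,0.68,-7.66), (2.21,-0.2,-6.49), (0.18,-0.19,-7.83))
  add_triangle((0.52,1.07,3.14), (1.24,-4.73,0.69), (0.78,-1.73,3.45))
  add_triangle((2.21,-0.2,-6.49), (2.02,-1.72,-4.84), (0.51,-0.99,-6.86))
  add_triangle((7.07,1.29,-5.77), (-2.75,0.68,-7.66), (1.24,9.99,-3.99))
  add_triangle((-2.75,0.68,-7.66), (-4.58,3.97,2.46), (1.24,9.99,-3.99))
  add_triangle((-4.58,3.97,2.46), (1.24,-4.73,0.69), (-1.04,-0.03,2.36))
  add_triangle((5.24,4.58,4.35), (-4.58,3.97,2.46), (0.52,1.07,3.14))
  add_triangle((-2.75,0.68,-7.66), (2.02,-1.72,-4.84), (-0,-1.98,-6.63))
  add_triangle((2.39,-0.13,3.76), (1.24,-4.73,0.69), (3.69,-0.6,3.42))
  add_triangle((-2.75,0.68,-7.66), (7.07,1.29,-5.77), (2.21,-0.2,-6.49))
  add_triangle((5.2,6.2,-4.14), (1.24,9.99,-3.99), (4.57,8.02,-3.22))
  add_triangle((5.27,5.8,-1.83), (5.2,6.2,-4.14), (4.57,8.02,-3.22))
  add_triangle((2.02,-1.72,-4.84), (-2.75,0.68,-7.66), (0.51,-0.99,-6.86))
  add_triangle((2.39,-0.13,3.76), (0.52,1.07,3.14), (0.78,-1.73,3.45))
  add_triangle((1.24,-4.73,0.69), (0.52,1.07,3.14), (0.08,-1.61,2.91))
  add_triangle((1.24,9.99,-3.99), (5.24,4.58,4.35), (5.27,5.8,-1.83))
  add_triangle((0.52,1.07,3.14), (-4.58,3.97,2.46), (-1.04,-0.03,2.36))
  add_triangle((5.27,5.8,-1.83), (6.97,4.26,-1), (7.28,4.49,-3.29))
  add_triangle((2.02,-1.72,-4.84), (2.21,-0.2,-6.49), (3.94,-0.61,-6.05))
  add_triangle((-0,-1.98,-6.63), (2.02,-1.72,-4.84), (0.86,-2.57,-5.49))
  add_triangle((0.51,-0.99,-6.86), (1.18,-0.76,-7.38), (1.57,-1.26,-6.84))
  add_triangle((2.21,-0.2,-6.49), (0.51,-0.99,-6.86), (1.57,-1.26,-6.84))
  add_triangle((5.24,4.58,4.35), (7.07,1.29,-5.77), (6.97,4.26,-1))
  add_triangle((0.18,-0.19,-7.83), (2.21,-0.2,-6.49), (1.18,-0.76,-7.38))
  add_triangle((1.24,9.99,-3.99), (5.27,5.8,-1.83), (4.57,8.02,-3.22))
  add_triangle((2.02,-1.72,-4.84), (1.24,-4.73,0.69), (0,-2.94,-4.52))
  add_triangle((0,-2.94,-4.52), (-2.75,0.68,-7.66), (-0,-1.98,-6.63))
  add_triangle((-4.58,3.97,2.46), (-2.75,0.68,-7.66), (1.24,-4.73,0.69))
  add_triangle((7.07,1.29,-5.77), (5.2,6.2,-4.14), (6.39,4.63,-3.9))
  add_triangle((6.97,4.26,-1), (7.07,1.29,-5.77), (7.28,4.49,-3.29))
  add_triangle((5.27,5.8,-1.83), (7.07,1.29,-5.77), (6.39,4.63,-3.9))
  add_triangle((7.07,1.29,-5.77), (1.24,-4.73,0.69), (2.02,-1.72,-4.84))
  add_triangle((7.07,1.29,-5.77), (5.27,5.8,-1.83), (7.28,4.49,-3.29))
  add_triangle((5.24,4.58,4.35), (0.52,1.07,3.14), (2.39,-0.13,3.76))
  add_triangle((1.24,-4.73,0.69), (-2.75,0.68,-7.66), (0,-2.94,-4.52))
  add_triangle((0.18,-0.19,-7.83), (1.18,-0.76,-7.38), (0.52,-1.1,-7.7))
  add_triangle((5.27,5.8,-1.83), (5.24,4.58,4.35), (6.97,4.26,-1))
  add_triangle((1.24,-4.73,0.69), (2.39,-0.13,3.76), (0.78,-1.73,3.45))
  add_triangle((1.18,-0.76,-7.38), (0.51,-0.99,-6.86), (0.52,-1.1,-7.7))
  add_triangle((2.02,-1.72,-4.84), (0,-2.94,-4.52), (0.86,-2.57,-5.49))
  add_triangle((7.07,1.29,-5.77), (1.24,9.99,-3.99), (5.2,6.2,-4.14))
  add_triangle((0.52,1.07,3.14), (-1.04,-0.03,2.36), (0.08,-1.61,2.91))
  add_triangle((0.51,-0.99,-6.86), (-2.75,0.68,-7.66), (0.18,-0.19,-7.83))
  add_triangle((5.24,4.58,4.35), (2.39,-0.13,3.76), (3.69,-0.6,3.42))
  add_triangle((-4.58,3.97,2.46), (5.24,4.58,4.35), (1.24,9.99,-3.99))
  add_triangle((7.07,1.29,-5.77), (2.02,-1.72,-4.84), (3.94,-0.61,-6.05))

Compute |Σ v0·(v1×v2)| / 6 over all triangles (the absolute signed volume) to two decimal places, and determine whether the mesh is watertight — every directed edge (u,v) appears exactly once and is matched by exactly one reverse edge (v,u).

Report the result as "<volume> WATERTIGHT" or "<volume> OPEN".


636.14 OPEN

Per-triangle v0·(v1×v2)/6:
  t1: +1.0756
  t2: +57.6475
  t3: -0.0512
  t4: +1.5746
  t5: +2.9451
  t6: +1.5111
  t7: +2.1663
  t8: -1.1696
  t9: +3.4158
  t10: +109.8020
  t11: +81.4961
  t12: +4.0619
  t13: +15.4925
  t14: +5.7896
  t15: +4.2294
  t16: +13.5660
  t17: +9.7777
  t18: +5.4470
  t19: +0.4879
  t20: +2.5333
  t21: +2.5770
  t22: +43.0291
  t23: +4.5224
  t24: +6.6770
  t25: +3.0237
  t26: +1.8159
  t27: +0.5672
  t28: -1.4329
  t29: +10.3550
  t30: +1.5062
  t31: +3.0229
  t32: +9.2148
  t33: +4.8320
  t34: +27.2569
  t35: +7.7131
  t36: +8.1307
  t37: +2.5887
  t38: +22.8270
  t39: +5.9106
  t40: +6.2031
  t41: +5.4393
  t42: +0.9440
  t43: +17.0031
  t44: +4.9760
  t45: +0.0264
  t46: +0.5979
  t47: +19.6217
  t48: +1.7726
  t49: +2.7466
  t50: +5.2415
  t51: +83.6580
  t52: +1.9783
Σ = +636.1447 → |volume| = 636.14

Directed edges: 156 total; 6 unmatched, e.g. (7.07,1.29,-5.77)→(2.21,-0.2,-6.49) → open.


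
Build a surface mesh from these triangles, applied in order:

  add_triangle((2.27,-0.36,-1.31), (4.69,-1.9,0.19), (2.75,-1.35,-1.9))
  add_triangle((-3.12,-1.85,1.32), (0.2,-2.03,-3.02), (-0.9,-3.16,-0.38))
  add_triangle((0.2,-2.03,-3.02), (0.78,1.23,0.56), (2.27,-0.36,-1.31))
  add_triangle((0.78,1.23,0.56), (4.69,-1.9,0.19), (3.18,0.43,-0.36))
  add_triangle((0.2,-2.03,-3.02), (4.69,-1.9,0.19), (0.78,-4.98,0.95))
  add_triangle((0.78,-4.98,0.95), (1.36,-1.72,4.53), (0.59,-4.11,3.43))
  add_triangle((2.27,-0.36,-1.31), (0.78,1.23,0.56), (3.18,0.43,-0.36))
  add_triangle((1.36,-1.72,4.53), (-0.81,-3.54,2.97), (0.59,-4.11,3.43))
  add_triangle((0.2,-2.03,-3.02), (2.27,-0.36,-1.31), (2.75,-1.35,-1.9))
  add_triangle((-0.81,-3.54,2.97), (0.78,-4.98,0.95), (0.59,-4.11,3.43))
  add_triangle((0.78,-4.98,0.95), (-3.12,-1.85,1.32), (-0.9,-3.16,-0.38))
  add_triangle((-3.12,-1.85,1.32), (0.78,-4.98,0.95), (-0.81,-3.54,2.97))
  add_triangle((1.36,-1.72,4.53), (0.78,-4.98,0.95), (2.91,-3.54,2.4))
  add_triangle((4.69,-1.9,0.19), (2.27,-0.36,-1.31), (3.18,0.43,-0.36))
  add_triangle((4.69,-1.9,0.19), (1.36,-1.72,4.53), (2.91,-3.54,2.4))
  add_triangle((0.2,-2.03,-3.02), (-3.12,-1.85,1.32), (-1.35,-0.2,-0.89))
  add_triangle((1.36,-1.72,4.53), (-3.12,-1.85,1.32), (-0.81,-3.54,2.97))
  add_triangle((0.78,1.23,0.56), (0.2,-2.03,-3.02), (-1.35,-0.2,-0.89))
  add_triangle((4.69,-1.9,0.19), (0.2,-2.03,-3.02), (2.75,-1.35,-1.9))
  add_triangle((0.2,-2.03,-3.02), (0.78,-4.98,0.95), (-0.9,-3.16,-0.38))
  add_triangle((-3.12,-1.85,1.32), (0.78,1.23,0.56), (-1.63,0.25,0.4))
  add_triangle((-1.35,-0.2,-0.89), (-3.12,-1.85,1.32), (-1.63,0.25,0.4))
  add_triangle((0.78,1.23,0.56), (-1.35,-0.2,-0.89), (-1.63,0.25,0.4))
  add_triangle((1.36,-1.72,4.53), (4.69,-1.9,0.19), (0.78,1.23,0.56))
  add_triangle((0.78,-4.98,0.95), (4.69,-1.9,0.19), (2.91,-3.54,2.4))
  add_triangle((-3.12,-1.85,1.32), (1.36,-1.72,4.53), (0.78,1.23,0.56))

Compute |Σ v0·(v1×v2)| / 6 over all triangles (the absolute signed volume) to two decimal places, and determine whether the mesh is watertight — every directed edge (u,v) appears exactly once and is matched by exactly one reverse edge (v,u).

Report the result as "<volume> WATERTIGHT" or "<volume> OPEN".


Per-triangle v0·(v1×v2)/6:
  t1: +1.1384
  t2: +3.1589
  t3: +0.7239
  t4: +1.3004
  t5: +12.4387
  t6: +2.5825
  t7: +0.3984
  t8: +2.8062
  t9: +0.7676
  t10: +2.8942
  t11: +3.9011
  t12: +5.3990
  t13: +6.6539
  t14: +1.6692
  t15: +6.1735
  t16: +2.5491
  t17: +4.6713
  t18: +0.7691
  t19: +2.5058
  t20: +3.8487
  t21: +0.6786
  t22: +0.8339
  t23: +0.3647
  t24: +5.8906
  t25: +6.6249
  t26: +3.2068
Σ = +83.9495 → |volume| = 83.95

Directed edges: 78 total, each appears once with its reverse present → watertight.

83.95 WATERTIGHT


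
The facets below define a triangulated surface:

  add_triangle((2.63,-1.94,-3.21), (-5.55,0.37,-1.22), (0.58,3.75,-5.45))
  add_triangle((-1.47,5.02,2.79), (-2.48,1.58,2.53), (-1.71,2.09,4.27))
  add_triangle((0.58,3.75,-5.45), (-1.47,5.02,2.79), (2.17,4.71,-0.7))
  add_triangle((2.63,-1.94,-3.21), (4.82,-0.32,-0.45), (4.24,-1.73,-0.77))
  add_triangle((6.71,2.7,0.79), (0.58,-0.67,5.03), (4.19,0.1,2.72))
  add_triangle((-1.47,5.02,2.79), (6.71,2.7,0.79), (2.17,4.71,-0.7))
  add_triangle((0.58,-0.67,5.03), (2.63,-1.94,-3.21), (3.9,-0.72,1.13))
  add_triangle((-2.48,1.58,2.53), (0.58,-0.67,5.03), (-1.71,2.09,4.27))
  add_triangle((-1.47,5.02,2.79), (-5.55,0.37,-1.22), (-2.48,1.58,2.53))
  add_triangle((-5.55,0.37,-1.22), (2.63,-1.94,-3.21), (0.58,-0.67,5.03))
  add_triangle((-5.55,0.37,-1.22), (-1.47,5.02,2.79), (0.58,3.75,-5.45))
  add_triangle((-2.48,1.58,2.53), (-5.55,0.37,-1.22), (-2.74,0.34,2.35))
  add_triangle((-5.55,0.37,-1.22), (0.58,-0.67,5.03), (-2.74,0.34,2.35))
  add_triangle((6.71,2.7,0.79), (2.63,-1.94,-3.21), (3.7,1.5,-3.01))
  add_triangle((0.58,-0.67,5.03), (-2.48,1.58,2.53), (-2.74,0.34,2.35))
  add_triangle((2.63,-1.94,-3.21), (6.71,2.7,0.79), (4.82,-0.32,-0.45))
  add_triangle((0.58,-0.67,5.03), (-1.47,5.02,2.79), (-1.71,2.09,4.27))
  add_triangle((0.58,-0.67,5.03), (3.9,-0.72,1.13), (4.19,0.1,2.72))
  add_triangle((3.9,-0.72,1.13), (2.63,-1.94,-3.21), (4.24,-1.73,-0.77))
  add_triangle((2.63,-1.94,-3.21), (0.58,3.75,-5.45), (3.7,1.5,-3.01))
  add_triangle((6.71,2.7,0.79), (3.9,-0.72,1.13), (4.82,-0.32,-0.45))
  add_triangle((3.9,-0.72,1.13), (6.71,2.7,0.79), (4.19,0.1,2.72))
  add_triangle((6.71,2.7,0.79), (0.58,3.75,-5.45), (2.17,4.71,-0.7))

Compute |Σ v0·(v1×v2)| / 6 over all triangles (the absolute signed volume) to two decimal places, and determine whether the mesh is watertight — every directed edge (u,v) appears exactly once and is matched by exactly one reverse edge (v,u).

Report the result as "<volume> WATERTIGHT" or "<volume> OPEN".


Per-triangle v0·(v1×v2)/6:
  t1: +22.3798
  t2: +3.7290
  t3: +17.7147
  t4: +2.9189
  t5: +6.5508
  t6: +18.7103
  t7: +6.0499
  t8: +2.6386
  t9: +9.9270
  t10: +10.2146
  t11: +36.3035
  t12: +3.4158
  t13: +2.4376
  t14: +11.5974
  t15: +3.3215
  t16: +5.4820
  t17: +5.9611
  t18: +3.3117
  t19: -0.5562
  t20: +11.5489
  t21: +4.3001
  t22: +4.5109
  t23: +19.9205
Σ = +212.3882 → |volume| = 212.39

Directed edges: 69 total; 9 unmatched, e.g. (4.82,-0.32,-0.45)→(4.24,-1.73,-0.77) → open.

212.39 OPEN


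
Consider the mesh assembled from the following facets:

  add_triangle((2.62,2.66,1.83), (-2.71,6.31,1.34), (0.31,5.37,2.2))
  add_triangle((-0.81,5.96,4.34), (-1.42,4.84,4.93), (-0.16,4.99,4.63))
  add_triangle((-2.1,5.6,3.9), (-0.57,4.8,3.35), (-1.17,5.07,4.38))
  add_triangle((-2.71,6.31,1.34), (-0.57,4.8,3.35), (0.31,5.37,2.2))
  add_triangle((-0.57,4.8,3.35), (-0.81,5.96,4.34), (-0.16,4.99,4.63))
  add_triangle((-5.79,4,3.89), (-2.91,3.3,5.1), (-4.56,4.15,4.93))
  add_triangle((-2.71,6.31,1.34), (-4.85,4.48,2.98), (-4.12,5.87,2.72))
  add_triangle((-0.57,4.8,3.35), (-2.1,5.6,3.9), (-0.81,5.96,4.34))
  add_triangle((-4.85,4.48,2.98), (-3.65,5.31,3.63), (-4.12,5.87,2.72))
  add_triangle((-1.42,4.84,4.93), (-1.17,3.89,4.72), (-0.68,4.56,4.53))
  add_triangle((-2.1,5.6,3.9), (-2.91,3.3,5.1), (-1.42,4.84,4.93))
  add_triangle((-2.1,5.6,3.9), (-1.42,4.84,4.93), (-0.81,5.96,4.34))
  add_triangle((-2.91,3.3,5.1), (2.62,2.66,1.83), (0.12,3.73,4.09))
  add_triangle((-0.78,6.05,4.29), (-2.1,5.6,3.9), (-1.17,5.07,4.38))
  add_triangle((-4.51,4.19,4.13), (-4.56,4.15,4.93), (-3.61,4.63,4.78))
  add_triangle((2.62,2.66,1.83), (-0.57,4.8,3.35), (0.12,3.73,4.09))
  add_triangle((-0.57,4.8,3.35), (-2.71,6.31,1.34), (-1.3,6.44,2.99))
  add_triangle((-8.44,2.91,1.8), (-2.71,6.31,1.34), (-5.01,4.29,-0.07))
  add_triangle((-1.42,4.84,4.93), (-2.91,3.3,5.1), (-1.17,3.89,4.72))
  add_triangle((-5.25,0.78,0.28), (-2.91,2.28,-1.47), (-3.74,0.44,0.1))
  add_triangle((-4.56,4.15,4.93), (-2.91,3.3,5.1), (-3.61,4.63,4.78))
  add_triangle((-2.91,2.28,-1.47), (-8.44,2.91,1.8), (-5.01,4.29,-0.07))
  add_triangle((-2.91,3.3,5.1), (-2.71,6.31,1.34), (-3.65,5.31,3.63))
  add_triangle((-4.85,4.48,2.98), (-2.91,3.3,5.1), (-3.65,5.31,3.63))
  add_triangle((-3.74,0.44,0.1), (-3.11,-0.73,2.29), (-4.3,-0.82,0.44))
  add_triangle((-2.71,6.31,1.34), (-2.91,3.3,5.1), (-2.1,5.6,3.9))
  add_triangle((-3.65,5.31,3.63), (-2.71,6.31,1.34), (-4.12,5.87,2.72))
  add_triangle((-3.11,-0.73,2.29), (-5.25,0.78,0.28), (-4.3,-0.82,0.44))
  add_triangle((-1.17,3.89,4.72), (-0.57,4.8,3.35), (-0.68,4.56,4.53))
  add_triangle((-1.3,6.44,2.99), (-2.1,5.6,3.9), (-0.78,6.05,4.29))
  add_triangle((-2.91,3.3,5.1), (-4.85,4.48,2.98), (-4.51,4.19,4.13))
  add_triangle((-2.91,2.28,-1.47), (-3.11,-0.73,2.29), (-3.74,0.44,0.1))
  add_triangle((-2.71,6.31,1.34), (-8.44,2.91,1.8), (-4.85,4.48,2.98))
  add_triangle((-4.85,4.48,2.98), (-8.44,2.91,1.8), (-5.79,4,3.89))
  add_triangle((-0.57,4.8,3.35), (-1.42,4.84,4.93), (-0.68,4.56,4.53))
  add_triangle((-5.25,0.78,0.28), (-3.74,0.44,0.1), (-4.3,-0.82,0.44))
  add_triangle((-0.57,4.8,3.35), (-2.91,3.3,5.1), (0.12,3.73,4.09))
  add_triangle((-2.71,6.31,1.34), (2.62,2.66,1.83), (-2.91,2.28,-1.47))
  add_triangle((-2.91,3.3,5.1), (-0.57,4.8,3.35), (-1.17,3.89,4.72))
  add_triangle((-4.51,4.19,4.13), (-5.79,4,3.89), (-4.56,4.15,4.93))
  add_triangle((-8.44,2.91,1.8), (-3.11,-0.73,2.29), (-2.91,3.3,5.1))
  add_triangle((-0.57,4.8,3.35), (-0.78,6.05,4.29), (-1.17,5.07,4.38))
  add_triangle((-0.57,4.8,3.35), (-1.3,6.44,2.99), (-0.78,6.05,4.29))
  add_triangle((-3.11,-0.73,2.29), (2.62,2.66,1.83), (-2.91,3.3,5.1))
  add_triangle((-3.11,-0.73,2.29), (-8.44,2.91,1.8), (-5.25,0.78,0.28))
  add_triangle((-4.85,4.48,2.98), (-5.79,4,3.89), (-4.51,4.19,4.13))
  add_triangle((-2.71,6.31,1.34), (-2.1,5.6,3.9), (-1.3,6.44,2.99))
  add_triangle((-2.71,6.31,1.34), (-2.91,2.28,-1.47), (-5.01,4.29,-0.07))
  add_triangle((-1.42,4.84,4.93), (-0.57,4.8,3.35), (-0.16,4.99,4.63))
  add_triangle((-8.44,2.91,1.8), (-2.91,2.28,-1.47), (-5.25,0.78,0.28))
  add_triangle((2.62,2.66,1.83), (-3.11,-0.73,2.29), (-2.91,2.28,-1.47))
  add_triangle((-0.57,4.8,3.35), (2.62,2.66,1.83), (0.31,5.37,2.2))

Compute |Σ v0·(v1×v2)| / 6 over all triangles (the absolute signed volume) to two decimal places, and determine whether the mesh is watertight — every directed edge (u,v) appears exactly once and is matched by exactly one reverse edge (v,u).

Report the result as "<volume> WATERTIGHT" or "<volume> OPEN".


Per-triangle v0·(v1×v2)/6:
  t1: +0.7118
  t2: +1.4778
  t3: -0.9699
  t4: +4.7507
  t5: +0.1563
  t6: +0.7114
  t7: +1.1226
  t8: +0.2078
  t9: +2.0195
  t10: +0.3994
  t11: +3.4670
  t12: +2.0041
  t13: +0.2965
  t14: +1.1276
  t15: +0.8193
  t16: +3.5039
  t17: -1.0481
  t18: +11.3558
  t19: +1.1465
  t20: +0.3253
  t21: +1.5623
  t22: +5.4916
  t23: +2.4076
  t24: +4.5033
  t25: -1.6019
  t26: +5.6669
  t27: +2.0858
  t28: +2.4917
  t29: -0.5411
  t30: +2.1570
  t31: +0.6078
  t32: -1.6081
  t33: +11.7026
  t34: +5.0031
  t35: +0.7392
  t36: +0.1483
  t37: +4.2547
  t38: +5.1634
  t39: -2.4550
  t40: +0.8736
  t41: +16.6116
  t42: +0.0107
  t43: +0.1030
  t44: +4.6263
  t45: +4.4860
  t46: +1.4875
  t47: +3.6583
  t48: +4.5177
  t49: -1.3130
  t50: +4.5373
  t51: -9.6031
  t52: +3.6153
Σ = +114.9760 → |volume| = 114.98

Directed edges: 156 total; 6 unmatched, e.g. (-5.79,4,3.89)→(-2.91,3.3,5.1) → open.

114.98 OPEN


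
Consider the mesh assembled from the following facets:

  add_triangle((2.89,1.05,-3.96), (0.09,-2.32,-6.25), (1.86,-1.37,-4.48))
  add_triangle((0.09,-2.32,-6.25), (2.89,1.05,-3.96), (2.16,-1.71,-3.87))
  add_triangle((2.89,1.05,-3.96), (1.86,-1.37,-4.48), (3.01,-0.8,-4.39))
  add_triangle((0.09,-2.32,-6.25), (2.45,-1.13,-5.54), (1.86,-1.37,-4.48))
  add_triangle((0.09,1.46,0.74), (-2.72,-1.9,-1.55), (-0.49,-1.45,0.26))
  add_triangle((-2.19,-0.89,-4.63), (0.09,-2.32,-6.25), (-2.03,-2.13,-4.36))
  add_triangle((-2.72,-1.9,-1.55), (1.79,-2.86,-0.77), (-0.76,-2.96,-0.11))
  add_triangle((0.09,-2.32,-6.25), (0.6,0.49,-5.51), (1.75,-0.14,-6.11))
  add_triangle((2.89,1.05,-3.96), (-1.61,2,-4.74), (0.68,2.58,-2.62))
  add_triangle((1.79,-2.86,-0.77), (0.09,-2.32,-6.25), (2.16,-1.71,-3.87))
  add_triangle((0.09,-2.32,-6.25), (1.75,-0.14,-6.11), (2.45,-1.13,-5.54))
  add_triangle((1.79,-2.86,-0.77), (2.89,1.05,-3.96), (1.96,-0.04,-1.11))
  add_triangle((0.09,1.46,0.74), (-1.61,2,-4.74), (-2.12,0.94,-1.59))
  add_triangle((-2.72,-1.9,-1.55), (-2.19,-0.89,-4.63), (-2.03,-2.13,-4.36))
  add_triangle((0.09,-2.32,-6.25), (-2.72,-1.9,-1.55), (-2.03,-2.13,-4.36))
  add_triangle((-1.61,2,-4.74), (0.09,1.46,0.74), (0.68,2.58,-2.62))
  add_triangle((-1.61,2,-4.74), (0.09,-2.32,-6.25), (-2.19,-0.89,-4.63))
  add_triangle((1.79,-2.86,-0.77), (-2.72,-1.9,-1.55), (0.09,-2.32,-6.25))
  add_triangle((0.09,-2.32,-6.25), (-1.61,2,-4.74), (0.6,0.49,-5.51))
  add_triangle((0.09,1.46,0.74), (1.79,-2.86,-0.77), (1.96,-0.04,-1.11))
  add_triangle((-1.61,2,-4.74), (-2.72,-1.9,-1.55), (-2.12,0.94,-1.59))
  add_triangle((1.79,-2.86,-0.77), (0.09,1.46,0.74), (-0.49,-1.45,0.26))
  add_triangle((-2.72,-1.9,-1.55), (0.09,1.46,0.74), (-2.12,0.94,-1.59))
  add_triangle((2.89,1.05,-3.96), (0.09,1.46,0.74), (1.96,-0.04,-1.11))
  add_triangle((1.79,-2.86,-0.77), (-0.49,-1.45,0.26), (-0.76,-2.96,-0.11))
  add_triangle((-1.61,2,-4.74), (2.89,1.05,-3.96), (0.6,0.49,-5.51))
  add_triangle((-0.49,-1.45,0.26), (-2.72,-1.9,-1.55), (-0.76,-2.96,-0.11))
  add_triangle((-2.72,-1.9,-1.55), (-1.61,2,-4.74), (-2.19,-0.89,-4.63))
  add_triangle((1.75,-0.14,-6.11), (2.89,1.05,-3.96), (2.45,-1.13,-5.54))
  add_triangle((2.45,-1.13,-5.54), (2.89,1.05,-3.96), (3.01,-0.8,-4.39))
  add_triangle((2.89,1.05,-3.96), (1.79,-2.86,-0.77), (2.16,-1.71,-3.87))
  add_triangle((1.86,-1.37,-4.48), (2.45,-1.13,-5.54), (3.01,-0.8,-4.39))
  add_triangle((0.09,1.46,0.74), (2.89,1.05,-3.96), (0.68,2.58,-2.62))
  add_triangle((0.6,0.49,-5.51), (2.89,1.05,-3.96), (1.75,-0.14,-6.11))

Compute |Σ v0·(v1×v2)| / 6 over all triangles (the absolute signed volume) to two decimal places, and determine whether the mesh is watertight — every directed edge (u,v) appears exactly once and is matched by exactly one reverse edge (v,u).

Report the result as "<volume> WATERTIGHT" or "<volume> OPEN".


89.45 WATERTIGHT

Per-triangle v0·(v1×v2)/6:
  t1: -3.8485
  t2: +6.3306
  t3: -1.4999
  t4: +1.0094
  t5: +0.6874
  t6: +3.0090
  t7: +2.5732
  t8: +3.2352
  t9: +5.7033
  t10: +5.1357
  t11: +3.6501
  t12: +2.0546
  t13: +2.1777
  t14: +2.0206
  t15: +1.4264
  t16: +2.3859
  t17: +7.3888
  t18: +9.8080
  t19: +6.4711
  t20: +0.8459
  t21: +3.6541
  t22: +0.5423
  t23: +0.9977
  t24: +1.3960
  t25: +0.3524
  t26: +4.9267
  t27: +0.4316
  t28: +3.6820
  t29: +2.7963
  t30: +1.7326
  t31: +3.5612
  t32: +0.4394
  t33: +2.1307
  t34: +2.2381
Σ = +89.4457 → |volume| = 89.45

Directed edges: 102 total, each appears once with its reverse present → watertight.


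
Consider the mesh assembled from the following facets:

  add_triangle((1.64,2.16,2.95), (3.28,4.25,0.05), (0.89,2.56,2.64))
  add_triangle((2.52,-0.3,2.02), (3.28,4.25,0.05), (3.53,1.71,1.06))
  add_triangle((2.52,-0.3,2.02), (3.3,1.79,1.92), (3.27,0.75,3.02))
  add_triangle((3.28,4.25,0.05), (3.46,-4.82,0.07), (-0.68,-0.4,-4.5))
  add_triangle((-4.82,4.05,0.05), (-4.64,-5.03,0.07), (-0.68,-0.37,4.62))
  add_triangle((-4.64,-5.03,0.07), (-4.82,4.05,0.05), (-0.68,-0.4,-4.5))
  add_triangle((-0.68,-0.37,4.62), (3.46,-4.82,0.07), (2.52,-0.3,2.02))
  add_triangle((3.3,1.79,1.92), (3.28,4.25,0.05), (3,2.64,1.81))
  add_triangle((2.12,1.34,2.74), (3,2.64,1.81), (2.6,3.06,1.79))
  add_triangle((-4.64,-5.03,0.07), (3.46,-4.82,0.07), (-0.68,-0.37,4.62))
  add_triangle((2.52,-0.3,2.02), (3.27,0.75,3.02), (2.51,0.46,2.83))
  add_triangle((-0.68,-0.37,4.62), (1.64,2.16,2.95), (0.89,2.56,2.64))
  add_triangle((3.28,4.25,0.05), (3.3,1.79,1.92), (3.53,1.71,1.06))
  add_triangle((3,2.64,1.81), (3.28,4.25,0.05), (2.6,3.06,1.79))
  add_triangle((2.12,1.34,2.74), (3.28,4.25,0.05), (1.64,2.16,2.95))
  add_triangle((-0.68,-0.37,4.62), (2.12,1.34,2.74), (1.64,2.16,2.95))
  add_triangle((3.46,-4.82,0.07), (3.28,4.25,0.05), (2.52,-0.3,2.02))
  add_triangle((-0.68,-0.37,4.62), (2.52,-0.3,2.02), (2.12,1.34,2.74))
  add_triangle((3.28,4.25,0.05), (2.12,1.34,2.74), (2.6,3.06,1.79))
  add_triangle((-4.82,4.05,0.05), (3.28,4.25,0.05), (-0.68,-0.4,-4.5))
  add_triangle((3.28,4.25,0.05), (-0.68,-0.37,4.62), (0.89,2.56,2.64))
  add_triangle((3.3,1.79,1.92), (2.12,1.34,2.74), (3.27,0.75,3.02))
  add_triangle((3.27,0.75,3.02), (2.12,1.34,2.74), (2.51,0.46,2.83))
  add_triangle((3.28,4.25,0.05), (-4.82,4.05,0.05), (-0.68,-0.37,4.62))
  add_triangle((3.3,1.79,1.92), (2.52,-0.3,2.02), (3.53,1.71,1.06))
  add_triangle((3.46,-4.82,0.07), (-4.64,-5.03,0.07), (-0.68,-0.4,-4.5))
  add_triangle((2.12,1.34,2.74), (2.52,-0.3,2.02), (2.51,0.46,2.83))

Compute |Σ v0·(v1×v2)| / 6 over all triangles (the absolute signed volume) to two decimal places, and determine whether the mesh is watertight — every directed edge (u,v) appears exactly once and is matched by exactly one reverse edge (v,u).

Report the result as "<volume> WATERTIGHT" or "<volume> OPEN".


Per-triangle v0·(v1×v2)/6:
  t1: +2.1992
  t2: -1.1413
  t3: +0.7127
  t4: +22.8287
  t5: +33.0710
  t6: +32.3451
  t7: +10.0747
  t8: +1.1228
  t9: +0.6221
  t10: +30.5885
  t11: +0.2643
  t12: +2.0672
  t13: +1.5598
  t14: +0.8955
  t15: +2.3015
  t16: +2.1651
  t17: +10.0442
  t18: +3.6515
  t19: -0.8890
  t20: +25.3009
  t21: -2.8272
  t22: +0.9651
  t23: +0.2875
  t24: +26.0260
  t25: +0.9735
  t26: +29.8626
  t27: -0.2154
Σ = +234.8566 → |volume| = 234.86

Directed edges: 81 total; 3 unmatched, e.g. (3,2.64,1.81)→(3.3,1.79,1.92) → open.

234.86 OPEN


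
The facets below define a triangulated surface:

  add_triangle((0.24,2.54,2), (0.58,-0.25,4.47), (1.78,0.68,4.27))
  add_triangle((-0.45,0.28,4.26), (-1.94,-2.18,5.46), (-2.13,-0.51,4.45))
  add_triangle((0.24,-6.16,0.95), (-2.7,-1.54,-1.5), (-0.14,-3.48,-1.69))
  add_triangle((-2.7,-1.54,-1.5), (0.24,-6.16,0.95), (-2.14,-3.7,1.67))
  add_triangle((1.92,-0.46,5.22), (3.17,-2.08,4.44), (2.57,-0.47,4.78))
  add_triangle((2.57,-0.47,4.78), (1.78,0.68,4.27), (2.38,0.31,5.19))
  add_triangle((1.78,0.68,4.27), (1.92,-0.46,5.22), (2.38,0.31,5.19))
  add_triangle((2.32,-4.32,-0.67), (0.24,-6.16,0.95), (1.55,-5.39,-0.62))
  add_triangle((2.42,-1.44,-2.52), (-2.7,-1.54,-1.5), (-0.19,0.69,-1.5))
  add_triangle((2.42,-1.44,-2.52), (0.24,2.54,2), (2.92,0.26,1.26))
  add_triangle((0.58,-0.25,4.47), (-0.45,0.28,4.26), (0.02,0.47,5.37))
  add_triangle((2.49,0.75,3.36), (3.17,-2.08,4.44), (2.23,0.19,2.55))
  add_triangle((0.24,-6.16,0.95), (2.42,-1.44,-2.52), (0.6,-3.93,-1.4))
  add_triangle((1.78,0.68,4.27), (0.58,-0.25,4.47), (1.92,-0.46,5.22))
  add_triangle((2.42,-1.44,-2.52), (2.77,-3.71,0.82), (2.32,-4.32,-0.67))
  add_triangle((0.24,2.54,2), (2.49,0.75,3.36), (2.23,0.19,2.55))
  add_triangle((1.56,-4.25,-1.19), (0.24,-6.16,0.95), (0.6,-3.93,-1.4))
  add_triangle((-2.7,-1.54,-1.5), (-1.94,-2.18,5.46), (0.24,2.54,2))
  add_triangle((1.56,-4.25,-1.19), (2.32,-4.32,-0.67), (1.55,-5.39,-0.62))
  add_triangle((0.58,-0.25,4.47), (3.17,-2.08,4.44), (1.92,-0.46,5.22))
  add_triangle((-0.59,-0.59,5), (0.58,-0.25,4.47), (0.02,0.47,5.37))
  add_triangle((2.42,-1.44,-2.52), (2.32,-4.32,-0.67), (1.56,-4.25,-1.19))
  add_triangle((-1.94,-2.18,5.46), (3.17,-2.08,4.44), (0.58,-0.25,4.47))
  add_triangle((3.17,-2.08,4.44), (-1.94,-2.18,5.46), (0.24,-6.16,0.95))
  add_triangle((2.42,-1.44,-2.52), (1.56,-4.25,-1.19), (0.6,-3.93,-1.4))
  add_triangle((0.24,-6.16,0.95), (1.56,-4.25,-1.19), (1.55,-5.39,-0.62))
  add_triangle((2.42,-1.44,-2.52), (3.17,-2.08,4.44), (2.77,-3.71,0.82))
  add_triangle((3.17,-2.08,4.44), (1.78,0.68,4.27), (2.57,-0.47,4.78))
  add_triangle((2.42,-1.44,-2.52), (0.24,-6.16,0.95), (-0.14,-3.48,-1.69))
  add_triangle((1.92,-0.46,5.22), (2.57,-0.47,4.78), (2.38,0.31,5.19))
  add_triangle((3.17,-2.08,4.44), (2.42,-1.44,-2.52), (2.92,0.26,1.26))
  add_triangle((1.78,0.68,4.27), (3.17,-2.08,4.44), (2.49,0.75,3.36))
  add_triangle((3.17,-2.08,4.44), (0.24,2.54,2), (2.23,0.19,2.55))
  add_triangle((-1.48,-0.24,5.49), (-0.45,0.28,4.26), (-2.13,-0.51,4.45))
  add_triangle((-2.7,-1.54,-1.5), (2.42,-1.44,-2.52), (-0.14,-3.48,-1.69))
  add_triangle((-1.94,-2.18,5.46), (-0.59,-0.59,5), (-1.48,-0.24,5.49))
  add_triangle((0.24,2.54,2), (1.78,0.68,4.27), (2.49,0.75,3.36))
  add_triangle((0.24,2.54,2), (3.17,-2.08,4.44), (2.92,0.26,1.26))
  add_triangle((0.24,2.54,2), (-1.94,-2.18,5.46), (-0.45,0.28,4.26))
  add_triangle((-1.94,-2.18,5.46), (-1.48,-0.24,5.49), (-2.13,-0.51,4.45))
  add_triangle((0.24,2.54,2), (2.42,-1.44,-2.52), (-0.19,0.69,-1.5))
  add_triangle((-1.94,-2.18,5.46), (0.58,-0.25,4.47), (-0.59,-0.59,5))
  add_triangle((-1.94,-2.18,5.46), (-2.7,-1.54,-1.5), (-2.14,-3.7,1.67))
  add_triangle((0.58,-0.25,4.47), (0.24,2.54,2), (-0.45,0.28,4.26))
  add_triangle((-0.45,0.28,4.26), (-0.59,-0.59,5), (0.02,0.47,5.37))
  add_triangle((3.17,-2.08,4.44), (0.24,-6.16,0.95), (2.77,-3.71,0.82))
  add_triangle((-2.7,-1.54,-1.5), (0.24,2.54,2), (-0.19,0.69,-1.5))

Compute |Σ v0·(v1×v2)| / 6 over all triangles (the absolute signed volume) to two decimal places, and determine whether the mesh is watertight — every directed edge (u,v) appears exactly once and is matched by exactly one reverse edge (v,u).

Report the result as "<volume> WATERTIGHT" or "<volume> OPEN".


131.83 OPEN

Per-triangle v0·(v1×v2)/6:
  t1: +2.4354
  t2: -2.2155
  t3: +5.8179
  t4: +7.1898
  t5: +1.1275
  t6: +0.0226
  t7: +0.2931
  t8: +1.3676
  t9: +3.1581
  t10: +2.8409
  t11: -0.3142
  t12: +0.6108
  t13: -3.6106
  t14: +1.0041
  t15: +2.9402
  t16: +0.1352
  t17: +2.0252
  t18: +7.9717
  t19: +0.6263
  t20: +1.3710
  t21: +0.8674
  t22: +1.8240
  t23: +7.2367
  t24: +24.8129
  t25: +1.6647
  t26: +0.4612
  t27: +6.1477
  t28: +0.0106
  t29: +6.1798
  t30: +0.5620
  t31: +6.5727
  t32: +2.3624
  t33: -2.2705
  t34: +0.1953
  t35: +3.8667
  t36: +1.5053
  t37: +1.8130
  t38: +5.9458
  t39: +1.5178
  t40: +1.5175
  t41: +2.3607
  t42: +1.1177
  t43: +5.9134
  t44: +1.9735
  t45: +0.3779
  t46: +10.3172
  t47: +2.1786
Σ = +131.8293 → |volume| = 131.83

Directed edges: 141 total; 9 unmatched, e.g. (0.24,-6.16,0.95)→(-2.14,-3.7,1.67) → open.


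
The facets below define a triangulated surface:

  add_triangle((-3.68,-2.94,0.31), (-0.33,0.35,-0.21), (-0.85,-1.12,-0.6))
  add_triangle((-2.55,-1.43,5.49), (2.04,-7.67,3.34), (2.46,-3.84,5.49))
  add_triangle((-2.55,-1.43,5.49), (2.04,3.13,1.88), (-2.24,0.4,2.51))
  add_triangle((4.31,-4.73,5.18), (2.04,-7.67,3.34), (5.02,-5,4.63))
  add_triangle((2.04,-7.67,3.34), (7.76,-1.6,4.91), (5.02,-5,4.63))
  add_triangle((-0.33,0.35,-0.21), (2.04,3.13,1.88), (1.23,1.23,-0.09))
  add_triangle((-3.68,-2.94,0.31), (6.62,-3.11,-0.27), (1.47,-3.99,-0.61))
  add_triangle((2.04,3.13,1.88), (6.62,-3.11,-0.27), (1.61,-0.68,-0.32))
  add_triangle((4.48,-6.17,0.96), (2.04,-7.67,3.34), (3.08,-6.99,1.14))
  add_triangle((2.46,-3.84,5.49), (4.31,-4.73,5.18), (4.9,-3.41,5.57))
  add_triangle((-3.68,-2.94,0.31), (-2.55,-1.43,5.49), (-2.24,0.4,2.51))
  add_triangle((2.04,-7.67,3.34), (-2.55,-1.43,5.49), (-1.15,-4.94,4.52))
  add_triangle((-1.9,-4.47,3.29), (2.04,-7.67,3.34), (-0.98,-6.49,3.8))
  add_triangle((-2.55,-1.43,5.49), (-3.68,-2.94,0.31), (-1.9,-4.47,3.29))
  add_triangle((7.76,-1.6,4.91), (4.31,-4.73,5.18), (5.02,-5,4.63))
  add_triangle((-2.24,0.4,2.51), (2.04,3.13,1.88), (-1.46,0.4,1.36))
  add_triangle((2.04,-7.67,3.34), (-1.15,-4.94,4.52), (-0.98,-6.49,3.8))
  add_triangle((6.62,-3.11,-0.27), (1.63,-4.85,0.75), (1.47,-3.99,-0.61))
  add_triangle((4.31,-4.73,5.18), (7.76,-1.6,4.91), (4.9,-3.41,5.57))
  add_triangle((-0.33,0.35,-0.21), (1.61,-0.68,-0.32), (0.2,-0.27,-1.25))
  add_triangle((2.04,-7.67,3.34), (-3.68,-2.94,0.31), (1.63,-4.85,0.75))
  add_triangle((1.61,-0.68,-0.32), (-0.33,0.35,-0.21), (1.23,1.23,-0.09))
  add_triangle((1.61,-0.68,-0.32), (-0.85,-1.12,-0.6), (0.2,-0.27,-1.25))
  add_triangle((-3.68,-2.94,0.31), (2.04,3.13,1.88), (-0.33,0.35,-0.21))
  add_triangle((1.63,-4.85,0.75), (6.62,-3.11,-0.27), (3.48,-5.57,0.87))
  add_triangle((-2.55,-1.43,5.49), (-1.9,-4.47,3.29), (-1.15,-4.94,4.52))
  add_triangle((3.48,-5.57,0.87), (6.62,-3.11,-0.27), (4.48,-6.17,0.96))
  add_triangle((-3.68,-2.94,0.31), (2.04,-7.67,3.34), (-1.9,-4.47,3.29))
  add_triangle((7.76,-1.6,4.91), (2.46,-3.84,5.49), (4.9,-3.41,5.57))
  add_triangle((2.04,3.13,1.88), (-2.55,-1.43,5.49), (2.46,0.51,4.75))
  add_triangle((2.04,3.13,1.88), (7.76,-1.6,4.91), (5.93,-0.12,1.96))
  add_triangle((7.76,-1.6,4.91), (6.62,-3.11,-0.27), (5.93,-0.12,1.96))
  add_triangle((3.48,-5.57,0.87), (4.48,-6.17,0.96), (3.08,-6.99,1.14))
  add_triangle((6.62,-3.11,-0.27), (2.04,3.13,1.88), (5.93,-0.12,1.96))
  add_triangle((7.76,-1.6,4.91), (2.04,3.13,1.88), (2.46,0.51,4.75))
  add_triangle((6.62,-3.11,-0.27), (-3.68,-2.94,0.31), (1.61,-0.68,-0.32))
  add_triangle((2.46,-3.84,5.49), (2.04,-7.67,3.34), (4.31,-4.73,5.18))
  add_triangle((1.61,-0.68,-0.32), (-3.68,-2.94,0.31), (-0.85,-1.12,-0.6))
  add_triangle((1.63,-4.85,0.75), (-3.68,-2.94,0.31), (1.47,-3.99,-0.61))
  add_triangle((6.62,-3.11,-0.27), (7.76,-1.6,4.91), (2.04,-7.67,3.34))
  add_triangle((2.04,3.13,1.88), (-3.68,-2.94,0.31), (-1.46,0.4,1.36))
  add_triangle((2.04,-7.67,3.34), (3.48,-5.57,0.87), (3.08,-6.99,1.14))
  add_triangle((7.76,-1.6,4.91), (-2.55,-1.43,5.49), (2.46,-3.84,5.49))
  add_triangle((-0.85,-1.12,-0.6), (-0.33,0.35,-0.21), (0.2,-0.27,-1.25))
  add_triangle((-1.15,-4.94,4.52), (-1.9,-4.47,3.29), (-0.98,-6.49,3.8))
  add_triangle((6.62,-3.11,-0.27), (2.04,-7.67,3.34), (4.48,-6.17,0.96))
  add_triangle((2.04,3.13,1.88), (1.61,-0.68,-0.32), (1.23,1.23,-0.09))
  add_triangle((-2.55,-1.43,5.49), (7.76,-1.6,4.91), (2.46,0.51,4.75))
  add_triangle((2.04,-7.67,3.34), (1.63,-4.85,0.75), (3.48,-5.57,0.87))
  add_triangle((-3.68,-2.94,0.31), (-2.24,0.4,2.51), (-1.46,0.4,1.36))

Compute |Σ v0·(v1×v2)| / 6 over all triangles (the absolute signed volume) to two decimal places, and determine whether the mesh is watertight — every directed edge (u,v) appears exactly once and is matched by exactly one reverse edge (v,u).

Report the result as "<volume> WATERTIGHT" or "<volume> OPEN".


Per-triangle v0·(v1×v2)/6:
  t1: +0.3171
  t2: +23.2528
  t3: +6.3666
  t4: +5.1500
  t5: +3.1211
  t6: +0.3352
  t7: -3.4156
  t8: +1.3127
  t9: +4.2145
  t10: +3.3192
  t11: +6.2197
  t12: +6.4570
  t13: -0.8022
  t14: +10.7170
  t15: +5.3565
  t16: +0.5767
  t17: +5.1273
  t18: +5.4509
  t19: +4.6565
  t20: +0.0821
  t21: +8.1904
  t22: +0.1381
  t23: +0.4420
  t24: +0.9911
  t25: +1.0151
  t26: +4.4191
  t27: +0.4225
  t28: +11.4942
  t29: +1.5629
  t30: +10.7973
  t31: +9.0699
  t32: +10.4033
  t33: +0.0235
  t34: +4.1578
  t35: +13.8897
  t36: +1.2967
  t37: +9.1564
  t38: +0.7601
  t39: +4.6450
  t40: +46.4290
  t41: -0.8331
  t42: -2.4364
  t43: +20.6692
  t44: +0.1529
  t45: +1.8626
  t46: +6.8925
  t47: +0.9075
  t48: +17.4231
  t49: +2.8035
  t50: +0.5689
Σ = +275.1299 → |volume| = 275.13

Directed edges: 150 total, each appears once with its reverse present → watertight.

275.13 WATERTIGHT
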